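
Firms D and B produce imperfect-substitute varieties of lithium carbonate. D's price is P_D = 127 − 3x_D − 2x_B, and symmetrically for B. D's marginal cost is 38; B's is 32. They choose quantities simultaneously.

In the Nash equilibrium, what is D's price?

Firm D's profit: π = x_D(127 − 3x_D − 2x_B) − 38x_D.
∂π/∂x_D = 89 − 6x_D − 2x_B = 0 ⇒ x_D = 89/6 − (1/3)x_B.
Similarly x_B = 95/6 − (1/3)x_D.
Substituting the second reaction function into the first: x_D = 89/6 − (1/3)(95/6 − (1/3)x_D), which gives (8/9)x_D = 86/9 ⇒ x_D = 10.75.
Then x_B = 95/6 − (1/3)·10.75 = 12.25.
P_D = 127 − 3·10.75 − 2·12.25 = 70.25.

70.25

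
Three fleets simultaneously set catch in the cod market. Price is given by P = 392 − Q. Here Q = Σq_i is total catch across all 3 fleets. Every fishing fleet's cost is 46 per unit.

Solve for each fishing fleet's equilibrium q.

A representative fishing fleet's profit is π_i = q_i(392 − Q) − 46q_i, with Q = q_i + Σ_{j≠i} q_j.
First-order condition: 346 − 2q_i − Σ_{j≠i} q_j = 0.
In a symmetric equilibrium every fishing fleet chooses the same q, so Σ_{j≠i} q_j = 2q. The condition becomes 346 − 4q = 0, giving q = 346/4 = 86.5.

86.5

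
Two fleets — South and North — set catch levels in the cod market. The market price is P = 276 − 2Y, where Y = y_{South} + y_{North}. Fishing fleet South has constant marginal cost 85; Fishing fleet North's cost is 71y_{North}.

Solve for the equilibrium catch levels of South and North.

29.5, 36.5

Fishing fleet South's profit: π = y_{South}(276 − 2(y_{South} + y_{North})) − 85y_{South}.
∂π/∂y_{South} = 191 − 4y_{South} − 2y_{North} = 0, so y_{South} = 47.75 − 0.5y_{North}.
By the same steps for North: y_{North} = 51.25 − 0.5y_{South}.
Plugging y_{North} into South's best response: y_{South} = 47.75 − 0.5(51.25 − 0.5y_{South}) ⇒ 0.75y_{South} = 22.125, so y_{South} = 29.5.
Then y_{North} = 51.25 − 0.5·29.5 = 36.5.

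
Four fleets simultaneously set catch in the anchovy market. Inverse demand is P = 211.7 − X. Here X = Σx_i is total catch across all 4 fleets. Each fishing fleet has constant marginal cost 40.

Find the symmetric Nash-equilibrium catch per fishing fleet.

A representative fishing fleet's profit is π_i = x_i(211.7 − X) − 40x_i, with X = x_i + Σ_{j≠i} x_j.
First-order condition: 171.7 − 2x_i − Σ_{j≠i} x_j = 0.
In a symmetric equilibrium every fishing fleet chooses the same x, so Σ_{j≠i} x_j = 3x. The condition becomes 171.7 − 5x = 0, giving x = 171.7/5 = 34.34.

34.34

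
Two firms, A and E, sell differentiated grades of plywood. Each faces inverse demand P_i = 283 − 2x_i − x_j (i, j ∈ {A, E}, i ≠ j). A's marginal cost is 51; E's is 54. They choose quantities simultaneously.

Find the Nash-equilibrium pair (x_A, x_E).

Firm A's profit: π = x_A(283 − 2x_A − x_E) − 51x_A.
∂π/∂x_A = 232 − 4x_A − x_E = 0 ⇒ x_A = 58 − 0.25x_E.
Similarly x_E = 57.25 − 0.25x_A.
Substituting the second reaction function into the first: x_A = 58 − 0.25(57.25 − 0.25x_A), which gives 0.9375x_A = 43.6875 ⇒ x_A = 46.6.
Then x_E = 57.25 − 0.25·46.6 = 45.6.

46.6, 45.6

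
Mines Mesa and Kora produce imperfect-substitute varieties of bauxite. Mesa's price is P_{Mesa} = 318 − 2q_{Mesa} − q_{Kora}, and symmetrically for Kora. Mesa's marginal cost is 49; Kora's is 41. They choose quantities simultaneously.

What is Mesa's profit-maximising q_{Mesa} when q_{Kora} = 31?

Mine Mesa's profit: π = q_{Mesa}(318 − 2q_{Mesa} − q_{Kora}) − 49q_{Mesa}.
∂π/∂q_{Mesa} = 269 − 4q_{Mesa} − q_{Kora} = 0 ⇒ q_{Mesa} = 67.25 − 0.25q_{Kora}.
At q_{Kora} = 31: q_{Mesa} = 67.25 − 0.25·31 = 59.5.

59.5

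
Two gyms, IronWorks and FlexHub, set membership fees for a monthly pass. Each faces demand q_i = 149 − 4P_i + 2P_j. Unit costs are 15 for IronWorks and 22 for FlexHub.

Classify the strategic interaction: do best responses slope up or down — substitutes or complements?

strategic complements

IronWorks's profit: π = (P_{IronWorks} − 15)(149 − 4P_{IronWorks} + 2P_{FlexHub}).
∂π/∂P_{IronWorks} = 209 − 8P_{IronWorks} + 2P_{FlexHub} = 0 ⇒ P_{IronWorks} = 26.125 + 0.25P_{FlexHub}.
The best-response slope dP_{IronWorks}/dP_{FlexHub} = 0.25 > 0: the reaction function is upward-sloping, so the choices are strategic complements.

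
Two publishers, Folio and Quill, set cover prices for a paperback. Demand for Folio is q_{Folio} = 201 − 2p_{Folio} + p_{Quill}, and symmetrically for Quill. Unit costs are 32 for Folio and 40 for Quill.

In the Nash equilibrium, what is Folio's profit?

6589.52

Folio's profit: π = (p_{Folio} − 32)(201 − 2p_{Folio} + p_{Quill}).
∂π/∂p_{Folio} = 265 − 4p_{Folio} + p_{Quill} = 0 ⇒ p_{Folio} = 66.25 + 0.25p_{Quill}.
Similarly p_{Quill} = 70.25 + 0.25p_{Folio}.
Solving the two reaction functions simultaneously: (1 − (0.25)(0.25))p_{Folio} = 66.25 + 0.25·70.25, so 0.9375p_{Folio} = 83.8125 and p_{Folio} = 89.4.
Then p_{Quill} = 70.25 + 0.25·89.4 = 92.6.
q_{Folio} = 201 − 2·89.4 + 92.6 = 114.8.
Profit = (89.4 − 32)·114.8 = 6589.52.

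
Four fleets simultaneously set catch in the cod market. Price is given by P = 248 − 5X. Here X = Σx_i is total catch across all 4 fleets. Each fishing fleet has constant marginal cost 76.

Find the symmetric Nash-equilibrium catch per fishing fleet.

6.88

A representative fishing fleet's profit is π_i = x_i(248 − 5X) − 76x_i, with X = x_i + Σ_{j≠i} x_j.
First-order condition: 172 − 10x_i − 5Σ_{j≠i} x_j = 0.
Imposing symmetry (x_j = x for all j) turns Σ_{j≠i} x_j into 3x, so 172 = 25x and x = 6.88.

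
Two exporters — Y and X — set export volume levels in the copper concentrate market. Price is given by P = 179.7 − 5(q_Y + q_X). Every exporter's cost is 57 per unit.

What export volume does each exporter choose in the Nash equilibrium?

Exporter Y's profit: π = q_Y(179.7 − 5(q_Y + q_X)) − 57q_Y.
∂π/∂q_Y = 122.7 − 10q_Y − 5q_X = 0, so q_Y = 12.27 − 0.5q_X.
By symmetry q_X = q_Y; substituting into the reaction function, 1.5q_Y = 12.27 and q_Y = 8.18.

8.18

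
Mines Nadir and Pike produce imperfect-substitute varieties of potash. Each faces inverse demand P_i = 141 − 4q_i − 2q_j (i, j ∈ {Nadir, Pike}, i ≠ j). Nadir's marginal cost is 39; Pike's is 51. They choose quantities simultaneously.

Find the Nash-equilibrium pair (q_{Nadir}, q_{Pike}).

10.6, 8.6

Mine Nadir's profit: π = q_{Nadir}(141 − 4q_{Nadir} − 2q_{Pike}) − 39q_{Nadir}.
∂π/∂q_{Nadir} = 102 − 8q_{Nadir} − 2q_{Pike} = 0 ⇒ q_{Nadir} = 12.75 − 0.25q_{Pike}.
Similarly q_{Pike} = 11.25 − 0.25q_{Nadir}.
Solving the two reaction functions simultaneously: (1 − (−0.25)(−0.25))q_{Nadir} = 12.75 − 0.25·11.25, so 0.9375q_{Nadir} = 9.9375 and q_{Nadir} = 10.6.
Then q_{Pike} = 11.25 − 0.25·10.6 = 8.6.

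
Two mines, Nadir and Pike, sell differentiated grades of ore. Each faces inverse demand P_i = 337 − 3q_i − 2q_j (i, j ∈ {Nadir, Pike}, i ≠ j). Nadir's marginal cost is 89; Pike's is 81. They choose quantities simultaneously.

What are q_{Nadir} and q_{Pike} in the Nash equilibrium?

Mine Nadir's profit: π = q_{Nadir}(337 − 3q_{Nadir} − 2q_{Pike}) − 89q_{Nadir}.
∂π/∂q_{Nadir} = 248 − 6q_{Nadir} − 2q_{Pike} = 0 ⇒ q_{Nadir} = 124/3 − (1/3)q_{Pike}.
Similarly q_{Pike} = 128/3 − (1/3)q_{Nadir}.
Substituting the second reaction function into the first: q_{Nadir} = 124/3 − (1/3)(128/3 − (1/3)q_{Nadir}), which gives (8/9)q_{Nadir} = 244/9 ⇒ q_{Nadir} = 30.5.
Then q_{Pike} = 128/3 − (1/3)·30.5 = 32.5.

30.5, 32.5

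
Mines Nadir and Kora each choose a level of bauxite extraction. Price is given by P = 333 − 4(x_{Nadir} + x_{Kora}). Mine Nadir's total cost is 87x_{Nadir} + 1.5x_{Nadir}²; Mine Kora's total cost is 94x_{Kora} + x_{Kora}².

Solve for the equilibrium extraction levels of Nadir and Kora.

16, 17.5

Mine Nadir's profit: π = x_{Nadir}(333 − 4(x_{Nadir} + x_{Kora})) − 87x_{Nadir} − 1.5x_{Nadir}².
∂π/∂x_{Nadir} = 246 − 11x_{Nadir} − 4x_{Kora} = 0, so x_{Nadir} = 246/11 − (4/11)x_{Kora}.
For Kora: ∂π/∂x_{Kora} = 239 − 10x_{Kora} − 4x_{Nadir} = 0 ⇒ x_{Kora} = 23.9 − 0.4x_{Nadir}.
Substituting the second reaction function into the first: x_{Nadir} = 246/11 − (4/11)(23.9 − 0.4x_{Nadir}), which gives (47/55)x_{Nadir} = 752/55 ⇒ x_{Nadir} = 16.
Then x_{Kora} = 23.9 − 0.4·16 = 17.5.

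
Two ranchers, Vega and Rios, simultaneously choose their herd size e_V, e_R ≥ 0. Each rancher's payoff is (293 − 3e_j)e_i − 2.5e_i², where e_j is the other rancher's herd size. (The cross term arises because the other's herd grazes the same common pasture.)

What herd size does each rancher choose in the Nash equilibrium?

36.625

Vega's payoff is (293 − 3e_R)e_V − 2.5e_V².
∂π/∂e_V = 293 − 3e_R − 5e_V = 0, so e_V = 58.6 − 0.6e_R.
By symmetry e_R = e_V; substituting into the reaction function, 1.6e_V = 58.6 and e_V = 36.625.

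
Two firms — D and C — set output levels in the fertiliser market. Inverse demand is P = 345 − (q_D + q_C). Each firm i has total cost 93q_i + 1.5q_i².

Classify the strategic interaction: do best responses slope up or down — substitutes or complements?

strategic substitutes

Firm D's profit: π = q_D(345 − (q_D + q_C)) − 93q_D − 1.5q_D².
∂π/∂q_D = 252 − 5q_D − q_C = 0, so q_D = 50.4 − 0.2q_C.
The best-response slope dq_D/dq_C = −0.2 < 0: the reaction function is downward-sloping, so the choices are strategic substitutes.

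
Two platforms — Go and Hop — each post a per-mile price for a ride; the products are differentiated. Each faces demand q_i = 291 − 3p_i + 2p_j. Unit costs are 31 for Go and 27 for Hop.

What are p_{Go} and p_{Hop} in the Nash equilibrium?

Go's profit: π = (p_{Go} − 31)(291 − 3p_{Go} + 2p_{Hop}).
∂π/∂p_{Go} = 384 − 6p_{Go} + 2p_{Hop} = 0 ⇒ p_{Go} = 64 + (1/3)p_{Hop}.
Similarly p_{Hop} = 62 + (1/3)p_{Go}.
Substituting the second reaction function into the first: p_{Go} = 64 + (1/3)(62 + (1/3)p_{Go}), which gives (8/9)p_{Go} = 254/3 ⇒ p_{Go} = 95.25.
Then p_{Hop} = 62 + (1/3)·95.25 = 93.75.

95.25, 93.75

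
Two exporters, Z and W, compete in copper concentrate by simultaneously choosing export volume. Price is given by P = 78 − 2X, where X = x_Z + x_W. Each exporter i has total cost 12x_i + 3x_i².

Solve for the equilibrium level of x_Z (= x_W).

5.5

Exporter Z's profit: π = x_Z(78 − 2(x_Z + x_W)) − 12x_Z − 3x_Z².
∂π/∂x_Z = 66 − 10x_Z − 2x_W = 0, so x_Z = 6.6 − 0.2x_W.
The game is symmetric, so in equilibrium x_W = x_Z: the reaction function gives 1.2x_Z = 6.6, hence x_Z = 5.5.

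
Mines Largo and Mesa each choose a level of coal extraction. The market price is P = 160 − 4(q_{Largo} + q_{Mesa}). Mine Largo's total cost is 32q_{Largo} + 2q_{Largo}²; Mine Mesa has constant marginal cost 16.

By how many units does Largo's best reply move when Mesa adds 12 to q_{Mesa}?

Mine Largo's profit: π = q_{Largo}(160 − 4(q_{Largo} + q_{Mesa})) − 32q_{Largo} − 2q_{Largo}².
∂π/∂q_{Largo} = 128 − 12q_{Largo} − 4q_{Mesa} = 0, so q_{Largo} = 32/3 − (1/3)q_{Mesa}.
The reaction-function slope is −1/3, so a 12-unit rise in q_{Mesa} moves q_{Largo} by −1/3 × 12 = −4. Largo's best response falls — the actions are strategic substitutes.

-4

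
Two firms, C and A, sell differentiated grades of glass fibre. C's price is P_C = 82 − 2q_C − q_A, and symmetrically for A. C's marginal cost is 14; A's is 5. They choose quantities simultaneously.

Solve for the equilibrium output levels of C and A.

Firm C's profit: π = q_C(82 − 2q_C − q_A) − 14q_C.
∂π/∂q_C = 68 − 4q_C − q_A = 0 ⇒ q_C = 17 − 0.25q_A.
Similarly q_A = 19.25 − 0.25q_C.
Solving the two reaction functions simultaneously: (1 − (−0.25)(−0.25))q_C = 17 − 0.25·19.25, so 0.9375q_C = 12.1875 and q_C = 13.
Then q_A = 19.25 − 0.25·13 = 16.

13, 16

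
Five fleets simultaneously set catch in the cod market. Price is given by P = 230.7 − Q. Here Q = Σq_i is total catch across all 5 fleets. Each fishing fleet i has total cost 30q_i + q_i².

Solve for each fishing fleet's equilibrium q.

25.0875

A representative fishing fleet's profit is π_i = q_i(230.7 − Q) − 30q_i − q_i², with Q = q_i + Σ_{j≠i} q_j.
First-order condition: 200.7 − 4q_i − Σ_{j≠i} q_j = 0.
In a symmetric equilibrium every fishing fleet chooses the same q, so Σ_{j≠i} q_j = 4q. The condition becomes 200.7 − 8q = 0, giving q = 200.7/8 = 25.0875.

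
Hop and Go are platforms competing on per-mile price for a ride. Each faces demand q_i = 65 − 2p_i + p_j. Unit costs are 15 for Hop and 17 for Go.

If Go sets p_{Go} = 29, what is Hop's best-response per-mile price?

31

Hop's profit: π = (p_{Hop} − 15)(65 − 2p_{Hop} + p_{Go}).
∂π/∂p_{Hop} = 95 − 4p_{Hop} + p_{Go} = 0 ⇒ p_{Hop} = 23.75 + 0.25p_{Go}.
At p_{Go} = 29: p_{Hop} = 23.75 + 0.25·29 = 31.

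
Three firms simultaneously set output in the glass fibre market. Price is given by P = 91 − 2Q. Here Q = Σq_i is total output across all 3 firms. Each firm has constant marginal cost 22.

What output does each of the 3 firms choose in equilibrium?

8.625

A representative firm's profit is π_i = q_i(91 − 2Q) − 22q_i, with Q = q_i + Σ_{j≠i} q_j.
First-order condition: 69 − 4q_i − 2Σ_{j≠i} q_j = 0.
Imposing symmetry (q_j = q for all j) turns Σ_{j≠i} q_j into 2q, so 69 = 8q and q = 8.625.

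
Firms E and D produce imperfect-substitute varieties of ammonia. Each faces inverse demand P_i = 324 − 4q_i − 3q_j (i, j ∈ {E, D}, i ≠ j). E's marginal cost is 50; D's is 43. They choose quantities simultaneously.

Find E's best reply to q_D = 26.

Firm E's profit: π = q_E(324 − 4q_E − 3q_D) − 50q_E.
∂π/∂q_E = 274 − 8q_E − 3q_D = 0 ⇒ q_E = 34.25 − 0.375q_D.
At q_D = 26: q_E = 34.25 − 0.375·26 = 24.5.

24.5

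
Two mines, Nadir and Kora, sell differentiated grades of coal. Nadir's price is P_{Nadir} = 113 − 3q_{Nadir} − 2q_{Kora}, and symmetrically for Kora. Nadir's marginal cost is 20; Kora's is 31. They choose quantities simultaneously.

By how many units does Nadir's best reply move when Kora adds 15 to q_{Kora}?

Mine Nadir's profit: π = q_{Nadir}(113 − 3q_{Nadir} − 2q_{Kora}) − 20q_{Nadir}.
∂π/∂q_{Nadir} = 93 − 6q_{Nadir} − 2q_{Kora} = 0 ⇒ q_{Nadir} = 15.5 − (1/3)q_{Kora}.
The reaction-function slope is −1/3, so a 15-unit rise in q_{Kora} moves q_{Nadir} by −1/3 × 15 = −5. Nadir's best response falls — the actions are strategic substitutes.

-5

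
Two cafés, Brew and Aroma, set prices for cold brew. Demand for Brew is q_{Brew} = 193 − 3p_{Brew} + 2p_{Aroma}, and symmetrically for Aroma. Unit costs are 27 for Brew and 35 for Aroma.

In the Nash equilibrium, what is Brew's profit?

Brew's profit: π = (p_{Brew} − 27)(193 − 3p_{Brew} + 2p_{Aroma}).
∂π/∂p_{Brew} = 274 − 6p_{Brew} + 2p_{Aroma} = 0 ⇒ p_{Brew} = 137/3 + (1/3)p_{Aroma}.
Similarly p_{Aroma} = 149/3 + (1/3)p_{Brew}.
Substituting the second reaction function into the first: p_{Brew} = 137/3 + (1/3)(149/3 + (1/3)p_{Brew}), which gives (8/9)p_{Brew} = 560/9 ⇒ p_{Brew} = 70.
Then p_{Aroma} = 149/3 + (1/3)·70 = 73.
q_{Brew} = 193 − 3·70 + 2·73 = 129.
Profit = (70 − 27)·129 = 5547.

5547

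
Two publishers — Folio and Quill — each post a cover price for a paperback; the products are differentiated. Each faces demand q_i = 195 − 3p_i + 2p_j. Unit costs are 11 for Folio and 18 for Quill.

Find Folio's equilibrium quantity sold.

Folio's profit: π = (p_{Folio} − 11)(195 − 3p_{Folio} + 2p_{Quill}).
∂π/∂p_{Folio} = 228 − 6p_{Folio} + 2p_{Quill} = 0 ⇒ p_{Folio} = 38 + (1/3)p_{Quill}.
Similarly p_{Quill} = 41.5 + (1/3)p_{Folio}.
Solving the two reaction functions simultaneously: (1 − (1/3)(1/3))p_{Folio} = 38 + (1/3)·41.5, so (8/9)p_{Folio} = 311/6 and p_{Folio} = 58.3125.
Then p_{Quill} = 41.5 + (1/3)·58.3125 = 60.9375.
q_{Folio} = 195 − 3·58.3125 + 2·60.9375 = 141.9375.

141.9375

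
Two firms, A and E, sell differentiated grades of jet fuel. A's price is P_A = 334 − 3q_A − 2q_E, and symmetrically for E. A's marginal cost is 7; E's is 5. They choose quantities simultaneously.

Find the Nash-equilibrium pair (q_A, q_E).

40.75, 41.25

Firm A's profit: π = q_A(334 − 3q_A − 2q_E) − 7q_A.
∂π/∂q_A = 327 − 6q_A − 2q_E = 0 ⇒ q_A = 54.5 − (1/3)q_E.
Similarly q_E = 329/6 − (1/3)q_A.
Plugging q_E into A's best response: q_A = 54.5 − (1/3)(329/6 − (1/3)q_A) ⇒ (8/9)q_A = 326/9, so q_A = 40.75.
Then q_E = 329/6 − (1/3)·40.75 = 41.25.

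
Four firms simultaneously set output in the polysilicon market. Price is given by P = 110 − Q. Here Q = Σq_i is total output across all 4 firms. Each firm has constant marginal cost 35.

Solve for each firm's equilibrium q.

A representative firm's profit is π_i = q_i(110 − Q) − 35q_i, with Q = q_i + Σ_{j≠i} q_j.
First-order condition: 75 − 2q_i − Σ_{j≠i} q_j = 0.
Imposing symmetry (q_j = q for all j) turns Σ_{j≠i} q_j into 3q, so 75 = 5q and q = 15.

15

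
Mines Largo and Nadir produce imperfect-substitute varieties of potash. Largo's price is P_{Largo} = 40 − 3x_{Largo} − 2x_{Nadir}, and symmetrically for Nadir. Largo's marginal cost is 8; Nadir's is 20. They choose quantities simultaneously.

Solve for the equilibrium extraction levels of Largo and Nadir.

Mine Largo's profit: π = x_{Largo}(40 − 3x_{Largo} − 2x_{Nadir}) − 8x_{Largo}.
∂π/∂x_{Largo} = 32 − 6x_{Largo} − 2x_{Nadir} = 0 ⇒ x_{Largo} = 16/3 − (1/3)x_{Nadir}.
Similarly x_{Nadir} = 10/3 − (1/3)x_{Largo}.
Substituting the second reaction function into the first: x_{Largo} = 16/3 − (1/3)(10/3 − (1/3)x_{Largo}), which gives (8/9)x_{Largo} = 38/9 ⇒ x_{Largo} = 4.75.
Then x_{Nadir} = 10/3 − (1/3)·4.75 = 1.75.

4.75, 1.75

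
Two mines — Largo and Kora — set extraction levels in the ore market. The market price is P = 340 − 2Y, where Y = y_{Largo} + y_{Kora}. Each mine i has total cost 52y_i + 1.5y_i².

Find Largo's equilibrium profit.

3584

Mine Largo's profit: π = y_{Largo}(340 − 2(y_{Largo} + y_{Kora})) − 52y_{Largo} − 1.5y_{Largo}².
∂π/∂y_{Largo} = 288 − 7y_{Largo} − 2y_{Kora} = 0, so y_{Largo} = 288/7 − (2/7)y_{Kora}.
Setting y_{Largo} = y_{Kora} in the reaction function: y_{Largo} = 288/7 − (2/7)y_{Largo}, so y_{Largo} = (288/7) / (9/7) = 32.
Price P = 340 − 2·64 = 212.
Largo's profit: (212 − 52)·32 − 1.5(32)² = 3584.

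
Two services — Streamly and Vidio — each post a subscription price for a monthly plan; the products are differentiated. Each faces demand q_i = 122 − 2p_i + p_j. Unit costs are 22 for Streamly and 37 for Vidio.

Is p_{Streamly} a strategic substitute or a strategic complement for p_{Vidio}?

strategic complements

Streamly's profit: π = (p_{Streamly} − 22)(122 − 2p_{Streamly} + p_{Vidio}).
∂π/∂p_{Streamly} = 166 − 4p_{Streamly} + p_{Vidio} = 0 ⇒ p_{Streamly} = 41.5 + 0.25p_{Vidio}.
The best-response slope dp_{Streamly}/dp_{Vidio} = 0.25 > 0: the reaction function is upward-sloping, so the choices are strategic complements.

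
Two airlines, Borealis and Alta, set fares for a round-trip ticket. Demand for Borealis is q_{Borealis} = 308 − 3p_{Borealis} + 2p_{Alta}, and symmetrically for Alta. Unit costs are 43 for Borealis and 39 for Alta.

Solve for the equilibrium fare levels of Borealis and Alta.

Borealis's profit: π = (p_{Borealis} − 43)(308 − 3p_{Borealis} + 2p_{Alta}).
∂π/∂p_{Borealis} = 437 − 6p_{Borealis} + 2p_{Alta} = 0 ⇒ p_{Borealis} = 437/6 + (1/3)p_{Alta}.
Similarly p_{Alta} = 425/6 + (1/3)p_{Borealis}.
Substituting the second reaction function into the first: p_{Borealis} = 437/6 + (1/3)(425/6 + (1/3)p_{Borealis}), which gives (8/9)p_{Borealis} = 868/9 ⇒ p_{Borealis} = 108.5.
Then p_{Alta} = 425/6 + (1/3)·108.5 = 107.

108.5, 107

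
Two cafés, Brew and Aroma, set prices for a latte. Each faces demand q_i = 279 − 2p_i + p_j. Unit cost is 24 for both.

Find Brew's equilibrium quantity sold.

170

Brew's profit: π = (p_{Brew} − 24)(279 − 2p_{Brew} + p_{Aroma}).
∂π/∂p_{Brew} = 327 − 4p_{Brew} + p_{Aroma} = 0 ⇒ p_{Brew} = 81.75 + 0.25p_{Aroma}.
Setting p_{Brew} = p_{Aroma} in the reaction function: p_{Brew} = 81.75 + 0.25p_{Brew}, so p_{Brew} = 81.75 / 0.75 = 109.
q_{Brew} = 279 − 2·109 + 109 = 170.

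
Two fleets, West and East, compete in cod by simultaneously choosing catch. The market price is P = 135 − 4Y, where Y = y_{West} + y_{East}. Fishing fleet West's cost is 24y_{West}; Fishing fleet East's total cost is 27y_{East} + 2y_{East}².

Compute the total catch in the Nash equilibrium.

Fishing fleet West's profit: π = y_{West}(135 − 4(y_{West} + y_{East})) − 24y_{West}.
∂π/∂y_{West} = 111 − 8y_{West} − 4y_{East} = 0, so y_{West} = 13.875 − 0.5y_{East}.
For East: ∂π/∂y_{East} = 108 − 12y_{East} − 4y_{West} = 0 ⇒ y_{East} = 9 − (1/3)y_{West}.
Plugging y_{East} into West's best response: y_{West} = 13.875 − 0.5(9 − (1/3)y_{West}) ⇒ (5/6)y_{West} = 9.375, so y_{West} = 11.25.
Then y_{East} = 9 − (1/3)·11.25 = 5.25.
Total catch: 11.25 + 5.25 = 16.5.

16.5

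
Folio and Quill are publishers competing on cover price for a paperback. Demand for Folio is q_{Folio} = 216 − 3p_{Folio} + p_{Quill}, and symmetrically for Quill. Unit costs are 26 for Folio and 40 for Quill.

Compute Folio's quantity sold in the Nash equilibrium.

102

Folio's profit: π = (p_{Folio} − 26)(216 − 3p_{Folio} + p_{Quill}).
∂π/∂p_{Folio} = 294 − 6p_{Folio} + p_{Quill} = 0 ⇒ p_{Folio} = 49 + (1/6)p_{Quill}.
Similarly p_{Quill} = 56 + (1/6)p_{Folio}.
Substituting the second reaction function into the first: p_{Folio} = 49 + (1/6)(56 + (1/6)p_{Folio}), which gives (35/36)p_{Folio} = 175/3 ⇒ p_{Folio} = 60.
Then p_{Quill} = 56 + (1/6)·60 = 66.
q_{Folio} = 216 − 3·60 + 66 = 102.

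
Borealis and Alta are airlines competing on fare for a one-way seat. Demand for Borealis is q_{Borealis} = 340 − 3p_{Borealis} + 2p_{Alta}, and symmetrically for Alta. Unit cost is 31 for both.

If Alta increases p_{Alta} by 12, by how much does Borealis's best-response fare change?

4

Borealis's profit: π = (p_{Borealis} − 31)(340 − 3p_{Borealis} + 2p_{Alta}).
∂π/∂p_{Borealis} = 433 − 6p_{Borealis} + 2p_{Alta} = 0 ⇒ p_{Borealis} = 433/6 + (1/3)p_{Alta}.
The reaction-function slope is 1/3, so a 12-unit rise in p_{Alta} moves p_{Borealis} by 1/3 × 12 = 4. Borealis's best response rises — the actions are strategic complements.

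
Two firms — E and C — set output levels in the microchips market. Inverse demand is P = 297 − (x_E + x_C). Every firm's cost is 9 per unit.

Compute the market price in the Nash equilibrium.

105

Firm E's profit: π = x_E(297 − (x_E + x_C)) − 9x_E.
∂π/∂x_E = 288 − 2x_E − x_C = 0, so x_E = 144 − 0.5x_C.
Setting x_E = x_C in the reaction function: x_E = 144 − 0.5x_E, so x_E = 144 / 1.5 = 96.
Equilibrium price: P = 297 − 192 = 105.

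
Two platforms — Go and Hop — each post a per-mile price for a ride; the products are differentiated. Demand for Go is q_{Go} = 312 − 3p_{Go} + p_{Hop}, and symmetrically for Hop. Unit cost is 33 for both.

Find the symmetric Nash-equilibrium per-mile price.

82.2

Go's profit: π = (p_{Go} − 33)(312 − 3p_{Go} + p_{Hop}).
∂π/∂p_{Go} = 411 − 6p_{Go} + p_{Hop} = 0 ⇒ p_{Go} = 68.5 + (1/6)p_{Hop}.
The game is symmetric, so in equilibrium p_{Hop} = p_{Go}: the reaction function gives (5/6)p_{Go} = 68.5, hence p_{Go} = 82.2.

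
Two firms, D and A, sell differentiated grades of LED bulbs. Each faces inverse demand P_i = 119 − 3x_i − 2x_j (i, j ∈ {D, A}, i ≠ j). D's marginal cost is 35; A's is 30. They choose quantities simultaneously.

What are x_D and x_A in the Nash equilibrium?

10.1875, 11.4375

Firm D's profit: π = x_D(119 − 3x_D − 2x_A) − 35x_D.
∂π/∂x_D = 84 − 6x_D − 2x_A = 0 ⇒ x_D = 14 − (1/3)x_A.
Similarly x_A = 89/6 − (1/3)x_D.
Substituting the second reaction function into the first: x_D = 14 − (1/3)(89/6 − (1/3)x_D), which gives (8/9)x_D = 163/18 ⇒ x_D = 10.1875.
Then x_A = 89/6 − (1/3)·10.1875 = 11.4375.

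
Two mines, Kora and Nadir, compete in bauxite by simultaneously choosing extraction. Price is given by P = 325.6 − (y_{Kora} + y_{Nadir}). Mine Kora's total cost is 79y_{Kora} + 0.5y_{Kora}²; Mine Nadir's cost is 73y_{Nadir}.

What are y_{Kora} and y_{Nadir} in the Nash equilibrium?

Mine Kora's profit: π = y_{Kora}(325.6 − (y_{Kora} + y_{Nadir})) − 79y_{Kora} − 0.5y_{Kora}².
∂π/∂y_{Kora} = 246.6 − 3y_{Kora} − y_{Nadir} = 0, so y_{Kora} = 82.2 − (1/3)y_{Nadir}.
For Nadir: ∂π/∂y_{Nadir} = 252.6 − 2y_{Nadir} − y_{Kora} = 0 ⇒ y_{Nadir} = 126.3 − 0.5y_{Kora}.
Plugging y_{Nadir} into Kora's best response: y_{Kora} = 82.2 − (1/3)(126.3 − 0.5y_{Kora}) ⇒ (5/6)y_{Kora} = 40.1, so y_{Kora} = 48.12.
Then y_{Nadir} = 126.3 − 0.5·48.12 = 102.24.

48.12, 102.24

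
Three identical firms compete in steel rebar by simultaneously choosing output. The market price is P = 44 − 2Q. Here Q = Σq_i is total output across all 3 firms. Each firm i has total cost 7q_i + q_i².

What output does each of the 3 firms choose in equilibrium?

3.7

A representative firm's profit is π_i = q_i(44 − 2Q) − 7q_i − q_i², with Q = q_i + Σ_{j≠i} q_j.
First-order condition: 37 − 6q_i − 2Σ_{j≠i} q_j = 0.
In a symmetric equilibrium every firm chooses the same q, so Σ_{j≠i} q_j = 2q. The condition becomes 37 − 10q = 0, giving q = 37/10 = 3.7.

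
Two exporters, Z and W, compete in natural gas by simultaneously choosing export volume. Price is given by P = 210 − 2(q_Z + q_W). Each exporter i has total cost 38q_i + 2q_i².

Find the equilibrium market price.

Exporter Z's profit: π = q_Z(210 − 2(q_Z + q_W)) − 38q_Z − 2q_Z².
∂π/∂q_Z = 172 − 8q_Z − 2q_W = 0, so q_Z = 21.5 − 0.25q_W.
The game is symmetric, so in equilibrium q_W = q_Z: the reaction function gives 1.25q_Z = 21.5, hence q_Z = 17.2.
Equilibrium price: P = 210 − 2·34.4 = 141.2.

141.2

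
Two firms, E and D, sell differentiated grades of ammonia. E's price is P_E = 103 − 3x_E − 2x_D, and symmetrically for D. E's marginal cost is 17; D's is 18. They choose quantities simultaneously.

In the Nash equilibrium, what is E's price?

Firm E's profit: π = x_E(103 − 3x_E − 2x_D) − 17x_E.
∂π/∂x_E = 86 − 6x_E − 2x_D = 0 ⇒ x_E = 43/3 − (1/3)x_D.
Similarly x_D = 85/6 − (1/3)x_E.
Plugging x_D into E's best response: x_E = 43/3 − (1/3)(85/6 − (1/3)x_E) ⇒ (8/9)x_E = 173/18, so x_E = 10.8125.
Then x_D = 85/6 − (1/3)·10.8125 = 10.5625.
P_E = 103 − 3·10.8125 − 2·10.5625 = 49.4375.

49.4375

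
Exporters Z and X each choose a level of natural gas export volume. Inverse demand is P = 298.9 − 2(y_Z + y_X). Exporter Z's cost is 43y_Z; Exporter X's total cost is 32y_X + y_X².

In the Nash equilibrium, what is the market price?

143.16

Exporter Z's profit: π = y_Z(298.9 − 2(y_Z + y_X)) − 43y_Z.
∂π/∂y_Z = 255.9 − 4y_Z − 2y_X = 0, so y_Z = 63.975 − 0.5y_X.
For X: ∂π/∂y_X = 266.9 − 6y_X − 2y_Z = 0 ⇒ y_X = 2669/60 − (1/3)y_Z.
Solving the two reaction functions simultaneously: (1 − (−0.5)(−1/3))y_Z = 63.975 − 0.5·(2669/60), so (5/6)y_Z = 626/15 and y_Z = 50.08.
Then y_X = 2669/60 − (1/3)·50.08 = 27.79.
Equilibrium price: P = 298.9 − 2·77.87 = 143.16.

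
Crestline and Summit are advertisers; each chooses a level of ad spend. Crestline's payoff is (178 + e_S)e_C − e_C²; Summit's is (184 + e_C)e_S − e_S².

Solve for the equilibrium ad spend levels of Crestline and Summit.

Expanding Crestline's payoff: 178e_C + e_Se_C − e_C².
∂π/∂e_C = 178 + e_S − 2e_C = 0, so e_C = 89 + 0.5e_S.
Likewise for Summit: e_S = 92 + 0.5e_C.
Solving the two reaction functions simultaneously: (1 − (0.5)(0.5))e_C = 89 + 0.5·92, so 0.75e_C = 135 and e_C = 180.
Then e_S = 92 + 0.5·180 = 182.

180, 182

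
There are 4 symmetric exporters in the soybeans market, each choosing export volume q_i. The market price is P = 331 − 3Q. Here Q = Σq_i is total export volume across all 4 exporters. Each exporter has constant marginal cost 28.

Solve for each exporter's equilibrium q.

A representative exporter's profit is π_i = q_i(331 − 3Q) − 28q_i, with Q = q_i + Σ_{j≠i} q_j.
First-order condition: 303 − 6q_i − 3Σ_{j≠i} q_j = 0.
With identical exporters, set every q_j = q: then 303 − 6q − 9q = 0, i.e. q = 303/15 = 20.2.

20.2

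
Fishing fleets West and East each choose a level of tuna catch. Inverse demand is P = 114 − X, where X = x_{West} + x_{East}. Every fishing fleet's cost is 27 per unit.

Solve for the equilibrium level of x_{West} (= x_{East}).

29

Fishing fleet West's profit: π = x_{West}(114 − (x_{West} + x_{East})) − 27x_{West}.
∂π/∂x_{West} = 87 − 2x_{West} − x_{East} = 0, so x_{West} = 43.5 − 0.5x_{East}.
The game is symmetric, so in equilibrium x_{East} = x_{West}: the reaction function gives 1.5x_{West} = 43.5, hence x_{West} = 29.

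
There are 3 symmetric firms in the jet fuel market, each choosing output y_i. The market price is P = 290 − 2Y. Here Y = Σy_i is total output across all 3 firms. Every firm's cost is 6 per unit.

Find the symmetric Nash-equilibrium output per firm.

35.5

A representative firm's profit is π_i = y_i(290 − 2Y) − 6y_i, with Y = y_i + Σ_{j≠i} y_j.
First-order condition: 284 − 4y_i − 2Σ_{j≠i} y_j = 0.
Imposing symmetry (y_j = y for all j) turns Σ_{j≠i} y_j into 2y, so 284 = 8y and y = 35.5.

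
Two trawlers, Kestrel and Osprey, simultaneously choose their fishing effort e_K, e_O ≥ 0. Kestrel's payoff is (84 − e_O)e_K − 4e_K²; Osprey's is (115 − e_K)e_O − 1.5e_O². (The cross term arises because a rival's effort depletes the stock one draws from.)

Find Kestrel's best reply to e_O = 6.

9.75

Expanding Kestrel's payoff: 84e_K − e_Oe_K − 4e_K².
∂π/∂e_K = 84 − e_O − 8e_K = 0, so e_K = 10.5 − 0.125e_O.
At e_O = 6: e_K = 10.5 − 0.125·6 = 9.75.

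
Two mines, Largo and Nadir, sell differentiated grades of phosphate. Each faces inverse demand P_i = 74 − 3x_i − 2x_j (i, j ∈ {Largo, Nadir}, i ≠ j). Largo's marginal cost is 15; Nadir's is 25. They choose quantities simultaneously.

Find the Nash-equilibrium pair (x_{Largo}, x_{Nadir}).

Mine Largo's profit: π = x_{Largo}(74 − 3x_{Largo} − 2x_{Nadir}) − 15x_{Largo}.
∂π/∂x_{Largo} = 59 − 6x_{Largo} − 2x_{Nadir} = 0 ⇒ x_{Largo} = 59/6 − (1/3)x_{Nadir}.
Similarly x_{Nadir} = 49/6 − (1/3)x_{Largo}.
Substituting the second reaction function into the first: x_{Largo} = 59/6 − (1/3)(49/6 − (1/3)x_{Largo}), which gives (8/9)x_{Largo} = 64/9 ⇒ x_{Largo} = 8.
Then x_{Nadir} = 49/6 − (1/3)·8 = 5.5.

8, 5.5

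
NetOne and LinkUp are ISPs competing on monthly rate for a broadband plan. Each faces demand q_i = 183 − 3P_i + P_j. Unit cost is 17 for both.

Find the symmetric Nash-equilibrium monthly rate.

NetOne's profit: π = (P_{NetOne} − 17)(183 − 3P_{NetOne} + P_{LinkUp}).
∂π/∂P_{NetOne} = 234 − 6P_{NetOne} + P_{LinkUp} = 0 ⇒ P_{NetOne} = 39 + (1/6)P_{LinkUp}.
By symmetry P_{LinkUp} = P_{NetOne}; substituting into the reaction function, (5/6)P_{NetOne} = 39 and P_{NetOne} = 46.8.

46.8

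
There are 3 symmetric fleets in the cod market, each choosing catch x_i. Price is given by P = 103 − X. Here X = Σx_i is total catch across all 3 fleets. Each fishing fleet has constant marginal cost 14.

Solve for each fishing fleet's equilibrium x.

22.25

A representative fishing fleet's profit is π_i = x_i(103 − X) − 14x_i, with X = x_i + Σ_{j≠i} x_j.
First-order condition: 89 − 2x_i − Σ_{j≠i} x_j = 0.
Imposing symmetry (x_j = x for all j) turns Σ_{j≠i} x_j into 2x, so 89 = 4x and x = 22.25.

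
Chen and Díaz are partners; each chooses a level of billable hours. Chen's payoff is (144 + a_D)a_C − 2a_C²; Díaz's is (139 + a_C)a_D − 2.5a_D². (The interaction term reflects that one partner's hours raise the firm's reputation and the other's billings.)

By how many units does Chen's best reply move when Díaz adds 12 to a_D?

Expanding Chen's payoff: 144a_C + a_Da_C − 2a_C².
∂π/∂a_C = 144 + a_D − 4a_C = 0, so a_C = 36 + 0.25a_D.
The reaction-function slope is 0.25, so a 12-unit rise in a_D moves a_C by 0.25 × 12 = 3. Chen's best response rises — the actions are strategic complements.

3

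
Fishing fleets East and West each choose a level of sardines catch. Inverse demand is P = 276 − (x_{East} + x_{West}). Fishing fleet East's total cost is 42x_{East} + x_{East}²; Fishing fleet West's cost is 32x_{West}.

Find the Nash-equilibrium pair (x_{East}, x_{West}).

Fishing fleet East's profit: π = x_{East}(276 − (x_{East} + x_{West})) − 42x_{East} − x_{East}².
∂π/∂x_{East} = 234 − 4x_{East} − x_{West} = 0, so x_{East} = 58.5 − 0.25x_{West}.
For West: ∂π/∂x_{West} = 244 − 2x_{West} − x_{East} = 0 ⇒ x_{West} = 122 − 0.5x_{East}.
Plugging x_{West} into East's best response: x_{East} = 58.5 − 0.25(122 − 0.5x_{East}) ⇒ 0.875x_{East} = 28, so x_{East} = 32.
Then x_{West} = 122 − 0.5·32 = 106.

32, 106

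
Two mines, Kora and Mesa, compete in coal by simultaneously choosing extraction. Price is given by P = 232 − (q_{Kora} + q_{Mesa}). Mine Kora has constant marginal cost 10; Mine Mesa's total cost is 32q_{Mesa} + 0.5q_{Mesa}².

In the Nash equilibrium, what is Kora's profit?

8686.24

Mine Kora's profit: π = q_{Kora}(232 − (q_{Kora} + q_{Mesa})) − 10q_{Kora}.
∂π/∂q_{Kora} = 222 − 2q_{Kora} − q_{Mesa} = 0, so q_{Kora} = 111 − 0.5q_{Mesa}.
For Mesa: ∂π/∂q_{Mesa} = 200 − 3q_{Mesa} − q_{Kora} = 0 ⇒ q_{Mesa} = 200/3 − (1/3)q_{Kora}.
Solving the two reaction functions simultaneously: (1 − (−0.5)(−1/3))q_{Kora} = 111 − 0.5·(200/3), so (5/6)q_{Kora} = 233/3 and q_{Kora} = 93.2.
Then q_{Mesa} = 200/3 − (1/3)·93.2 = 35.6.
Price P = 232 − 128.8 = 103.2.
Kora's profit: (103.2 − 10)·93.2 = 8686.24.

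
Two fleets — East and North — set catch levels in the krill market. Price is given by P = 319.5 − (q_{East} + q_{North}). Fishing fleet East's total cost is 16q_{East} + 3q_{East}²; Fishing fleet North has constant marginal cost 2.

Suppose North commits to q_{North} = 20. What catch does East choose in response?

35.4375

Fishing fleet East's profit: π = q_{East}(319.5 − (q_{East} + q_{North})) − 16q_{East} − 3q_{East}².
∂π/∂q_{East} = 303.5 − 8q_{East} − q_{North} = 0, so q_{East} = 37.9375 − 0.125q_{North}.
At q_{North} = 20: q_{East} = 37.9375 − 0.125·20 = 35.4375.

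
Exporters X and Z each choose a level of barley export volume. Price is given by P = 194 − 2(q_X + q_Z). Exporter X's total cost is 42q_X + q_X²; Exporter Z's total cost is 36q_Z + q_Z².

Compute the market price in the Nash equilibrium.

Exporter X's profit: π = q_X(194 − 2(q_X + q_Z)) − 42q_X − q_X².
∂π/∂q_X = 152 − 6q_X − 2q_Z = 0, so q_X = 76/3 − (1/3)q_Z.
By the same steps for Z: q_Z = 79/3 − (1/3)q_X.
Solving the two reaction functions simultaneously: (1 − (−1/3)(−1/3))q_X = 76/3 − (1/3)·(79/3), so (8/9)q_X = 149/9 and q_X = 18.625.
Then q_Z = 79/3 − (1/3)·18.625 = 20.125.
Equilibrium price: P = 194 − 2·38.75 = 116.5.

116.5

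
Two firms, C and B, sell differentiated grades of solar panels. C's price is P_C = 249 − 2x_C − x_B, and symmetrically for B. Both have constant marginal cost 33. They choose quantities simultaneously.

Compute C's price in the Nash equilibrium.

119.4

Firm C's profit: π = x_C(249 − 2x_C − x_B) − 33x_C.
∂π/∂x_C = 216 − 4x_C − x_B = 0 ⇒ x_C = 54 − 0.25x_B.
The game is symmetric, so in equilibrium x_B = x_C: the reaction function gives 1.25x_C = 54, hence x_C = 43.2.
P_C = 249 − 2·43.2 − 43.2 = 119.4.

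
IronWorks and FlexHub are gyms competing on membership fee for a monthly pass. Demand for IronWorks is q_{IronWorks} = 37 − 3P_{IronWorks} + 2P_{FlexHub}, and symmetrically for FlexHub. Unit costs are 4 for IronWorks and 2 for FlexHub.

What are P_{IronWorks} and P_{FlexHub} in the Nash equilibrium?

11.875, 11.125

IronWorks's profit: π = (P_{IronWorks} − 4)(37 − 3P_{IronWorks} + 2P_{FlexHub}).
∂π/∂P_{IronWorks} = 49 − 6P_{IronWorks} + 2P_{FlexHub} = 0 ⇒ P_{IronWorks} = 49/6 + (1/3)P_{FlexHub}.
Similarly P_{FlexHub} = 43/6 + (1/3)P_{IronWorks}.
Substituting the second reaction function into the first: P_{IronWorks} = 49/6 + (1/3)(43/6 + (1/3)P_{IronWorks}), which gives (8/9)P_{IronWorks} = 95/9 ⇒ P_{IronWorks} = 11.875.
Then P_{FlexHub} = 43/6 + (1/3)·11.875 = 11.125.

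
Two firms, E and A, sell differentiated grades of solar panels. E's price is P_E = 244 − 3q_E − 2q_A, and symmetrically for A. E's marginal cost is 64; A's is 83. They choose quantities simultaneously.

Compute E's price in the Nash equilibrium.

Firm E's profit: π = q_E(244 − 3q_E − 2q_A) − 64q_E.
∂π/∂q_E = 180 − 6q_E − 2q_A = 0 ⇒ q_E = 30 − (1/3)q_A.
Similarly q_A = 161/6 − (1/3)q_E.
Substituting the second reaction function into the first: q_E = 30 − (1/3)(161/6 − (1/3)q_E), which gives (8/9)q_E = 379/18 ⇒ q_E = 23.6875.
Then q_A = 161/6 − (1/3)·23.6875 = 18.9375.
P_E = 244 − 3·23.6875 − 2·18.9375 = 135.0625.

135.0625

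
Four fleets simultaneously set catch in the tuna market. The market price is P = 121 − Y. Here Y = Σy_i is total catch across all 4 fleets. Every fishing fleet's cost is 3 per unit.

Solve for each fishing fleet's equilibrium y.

23.6

A representative fishing fleet's profit is π_i = y_i(121 − Y) − 3y_i, with Y = y_i + Σ_{j≠i} y_j.
First-order condition: 118 − 2y_i − Σ_{j≠i} y_j = 0.
In a symmetric equilibrium every fishing fleet chooses the same y, so Σ_{j≠i} y_j = 3y. The condition becomes 118 − 5y = 0, giving y = 118/5 = 23.6.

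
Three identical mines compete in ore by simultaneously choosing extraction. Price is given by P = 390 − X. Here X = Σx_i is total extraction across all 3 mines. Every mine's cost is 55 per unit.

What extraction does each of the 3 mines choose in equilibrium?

83.75

A representative mine's profit is π_i = x_i(390 − X) − 55x_i, with X = x_i + Σ_{j≠i} x_j.
First-order condition: 335 − 2x_i − Σ_{j≠i} x_j = 0.
With identical mines, set every x_j = x: then 335 − 2x − 2x = 0, i.e. x = 335/4 = 83.75.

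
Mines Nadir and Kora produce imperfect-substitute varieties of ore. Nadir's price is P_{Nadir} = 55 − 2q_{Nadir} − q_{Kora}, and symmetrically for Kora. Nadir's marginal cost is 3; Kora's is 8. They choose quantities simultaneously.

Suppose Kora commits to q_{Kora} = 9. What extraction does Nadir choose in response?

Mine Nadir's profit: π = q_{Nadir}(55 − 2q_{Nadir} − q_{Kora}) − 3q_{Nadir}.
∂π/∂q_{Nadir} = 52 − 4q_{Nadir} − q_{Kora} = 0 ⇒ q_{Nadir} = 13 − 0.25q_{Kora}.
At q_{Kora} = 9: q_{Nadir} = 13 − 0.25·9 = 10.75.

10.75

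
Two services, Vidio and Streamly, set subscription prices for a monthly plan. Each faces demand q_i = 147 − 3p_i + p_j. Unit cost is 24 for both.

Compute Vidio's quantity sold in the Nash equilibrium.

59.4

Vidio's profit: π = (p_{Vidio} − 24)(147 − 3p_{Vidio} + p_{Streamly}).
∂π/∂p_{Vidio} = 219 − 6p_{Vidio} + p_{Streamly} = 0 ⇒ p_{Vidio} = 36.5 + (1/6)p_{Streamly}.
Setting p_{Vidio} = p_{Streamly} in the reaction function: p_{Vidio} = 36.5 + (1/6)p_{Vidio}, so p_{Vidio} = 36.5 / (5/6) = 43.8.
q_{Vidio} = 147 − 3·43.8 + 43.8 = 59.4.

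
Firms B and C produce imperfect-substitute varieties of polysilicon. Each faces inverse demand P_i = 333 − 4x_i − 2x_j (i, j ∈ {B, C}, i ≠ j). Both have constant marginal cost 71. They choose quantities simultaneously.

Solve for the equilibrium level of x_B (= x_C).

Firm B's profit: π = x_B(333 − 4x_B − 2x_C) − 71x_B.
∂π/∂x_B = 262 − 8x_B − 2x_C = 0 ⇒ x_B = 32.75 − 0.25x_C.
By symmetry x_C = x_B; substituting into the reaction function, 1.25x_B = 32.75 and x_B = 26.2.

26.2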